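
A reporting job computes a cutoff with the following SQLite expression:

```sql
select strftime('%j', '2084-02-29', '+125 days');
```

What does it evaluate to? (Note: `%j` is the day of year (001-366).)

First apply '+125 days': 2084-02-29 → 2084-07-03.
Day-of-year for 2084-07-03: days since 2084-01-01 inclusive = 185, zero-padded to 185.

185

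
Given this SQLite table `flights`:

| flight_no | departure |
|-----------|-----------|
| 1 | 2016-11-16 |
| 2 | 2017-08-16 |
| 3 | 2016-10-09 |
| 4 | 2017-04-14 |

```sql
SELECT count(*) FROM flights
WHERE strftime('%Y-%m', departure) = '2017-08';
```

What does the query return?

Rows with year-month 2017-08: 2017-08-16 → 1.

1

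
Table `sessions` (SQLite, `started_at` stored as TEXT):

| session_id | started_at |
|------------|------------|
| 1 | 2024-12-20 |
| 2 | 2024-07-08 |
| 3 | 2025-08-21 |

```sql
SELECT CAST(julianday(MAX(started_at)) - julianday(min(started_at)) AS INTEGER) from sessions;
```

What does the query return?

409

MIN = 2024-07-08, MAX = 2025-08-21.
23 days remain in July 2024 after the 8th (31 − 8).
Full months from August 2024 through July 2025 contribute their day counts.
Then 21 days into August 2025.
Total: 23 + 31 + 30 + 31 + 30 + 31 + 31 + 28 + 31 + 30 + 31 + 30 + 31 + 21 = 409.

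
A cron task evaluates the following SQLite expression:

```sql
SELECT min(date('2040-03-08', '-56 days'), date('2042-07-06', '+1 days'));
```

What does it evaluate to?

date('2040-03-08', '-56 days') → 2040-01-12.
date('2042-07-06', '+1 days') → 2042-07-07.
Earlier of the two is 2040-01-12.

2040-01-12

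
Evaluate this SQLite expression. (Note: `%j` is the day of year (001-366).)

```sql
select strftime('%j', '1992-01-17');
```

Day-of-year for 1992-01-17: days since 1992-01-01 inclusive = 17, zero-padded to 017.

017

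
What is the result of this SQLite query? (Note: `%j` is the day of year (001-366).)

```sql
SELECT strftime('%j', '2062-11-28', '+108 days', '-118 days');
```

322

First apply '+108 days', '-118 days': 2062-11-28 → 2062-11-18.
Day-of-year for 2062-11-18: days since 2062-01-01 inclusive = 322, zero-padded to 322.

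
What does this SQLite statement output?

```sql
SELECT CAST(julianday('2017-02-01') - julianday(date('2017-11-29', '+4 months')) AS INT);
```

-421

Adding +4 months to 2017-11-29 gives 2018-03-29.
27 days remain in February 2017 after the 1st (28 − 1).
Full months from March 2017 through February 2018 contribute their day counts.
Then 29 days into March 2018.
Total: 27 + 31 + 30 + 31 + 30 + 31 + 31 + 30 + 31 + 30 + 31 + 31 + 28 + 29 = 421.
The subtraction is earlier − later, so the result is −421 → -421.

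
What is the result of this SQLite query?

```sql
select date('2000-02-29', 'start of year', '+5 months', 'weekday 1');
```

2000-06-05

`start of year` rewinds 2000-02-29 to 2000-01-01.
Adding +5 months to 2000-01-01 gives 2000-06-01.
`weekday 1` advances to the next Monday; 2000-06-01 is a Thursday, so it moves forward to 2000-06-05.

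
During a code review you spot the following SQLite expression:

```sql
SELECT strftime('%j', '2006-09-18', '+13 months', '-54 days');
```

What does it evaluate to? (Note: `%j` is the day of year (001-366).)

First apply '+13 months', '-54 days': 2006-09-18 → 2007-08-25.
Day-of-year for 2007-08-25: days since 2007-01-01 inclusive = 237, zero-padded to 237.

237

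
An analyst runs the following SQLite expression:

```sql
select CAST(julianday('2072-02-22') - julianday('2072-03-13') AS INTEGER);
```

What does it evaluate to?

7 days remain in February 2072 after the 22nd (29 − 22).
Then 13 days into March 2072.
Total: 7 + 13 = 20.
The subtraction is earlier − later, so the result is −20 → -20.

-20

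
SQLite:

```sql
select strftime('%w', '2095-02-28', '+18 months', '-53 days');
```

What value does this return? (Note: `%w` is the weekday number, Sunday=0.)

First apply '+18 months', '-53 days': 2095-02-28 → 2096-07-06.
2096-07-06 is a Friday; with Sunday=0 that is 5.

5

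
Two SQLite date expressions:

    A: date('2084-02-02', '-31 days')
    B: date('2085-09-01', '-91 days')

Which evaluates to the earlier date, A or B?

A

A = 2084-01-02.
B = 2085-06-02.
A is earlier.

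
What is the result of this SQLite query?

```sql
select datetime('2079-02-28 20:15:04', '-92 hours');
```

-92 hours from 2079-02-28 20:15:04 is 2079-02-25 00:15:04 (crosses midnight).

2079-02-25 00:15:04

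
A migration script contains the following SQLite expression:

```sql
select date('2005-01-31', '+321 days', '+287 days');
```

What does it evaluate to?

2006-10-01

Applying '+321 days' to 2005-01-31: counting 321 days forward gives 2005-12-18.
Applying '+287 days' to 2005-12-18: counting 287 days forward gives 2006-10-01.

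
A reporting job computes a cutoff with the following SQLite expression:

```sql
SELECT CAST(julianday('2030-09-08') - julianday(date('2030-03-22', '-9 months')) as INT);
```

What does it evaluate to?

Adding -9 months to 2030-03-22 gives 2029-06-22.
8 days remain in June 2029 after the 22nd (30 − 22).
Full months from July 2029 through August 2030 contribute their day counts.
Then 8 days into September 2030.
Total: 8 + 31 + 31 + 30 + 31 + 30 + 31 + 31 + 28 + 31 + 30 + 31 + 30 + 31 + 31 + 8 = 443.

443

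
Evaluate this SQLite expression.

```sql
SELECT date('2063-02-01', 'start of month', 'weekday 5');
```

2063-02-02

`start of month` rewinds 2063-02-01 to 2063-02-01.
`weekday 5` advances to the next Friday; 2063-02-01 is a Thursday, so it moves forward to 2063-02-02.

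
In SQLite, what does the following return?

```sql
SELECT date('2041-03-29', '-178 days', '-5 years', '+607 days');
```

2037-05-31

Applying '-178 days' to 2041-03-29: counting 178 days back gives 2040-10-02.
Adding -5 years to 2040-10-02 gives 2035-10-02.
Applying '+607 days' to 2035-10-02: counting 607 days forward gives 2037-05-31.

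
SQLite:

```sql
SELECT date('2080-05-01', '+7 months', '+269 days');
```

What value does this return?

2081-08-27

Adding +7 months to 2080-05-01 gives 2080-12-01.
Applying '+269 days' to 2080-12-01: counting 269 days forward gives 2081-08-27.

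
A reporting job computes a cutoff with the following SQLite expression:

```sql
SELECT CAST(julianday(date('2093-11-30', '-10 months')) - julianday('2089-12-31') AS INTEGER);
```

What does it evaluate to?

Adding -10 months to 2093-11-30 gives 2093-01-30.
0 days remain in December 2089 after the 31st (31 − 31).
Full months from January 2090 through December 2092 contribute their day counts.
Then 30 days into January 2093.
Total: 0 + 31 + 28 + 31 + 30 + 31 + 30 + 31 + 31 + 30 + 31 + 30 + 31 + 31 + 28 + 31 + 30 + 31 + 30 + 31 + 31 + 30 + 31 + 30 + 31 + 31 + 29 + 31 + 30 + 31 + 30 + 31 + 31 + 30 + 31 + 30 + 31 + 30 = 1126.

1126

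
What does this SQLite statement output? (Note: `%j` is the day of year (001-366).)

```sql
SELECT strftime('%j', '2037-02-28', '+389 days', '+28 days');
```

111

First apply '+389 days', '+28 days': 2037-02-28 → 2038-04-21.
Day-of-year for 2038-04-21: days since 2038-01-01 inclusive = 111, zero-padded to 111.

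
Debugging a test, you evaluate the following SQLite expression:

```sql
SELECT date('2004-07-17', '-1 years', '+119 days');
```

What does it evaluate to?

2003-11-13

Adding -1 year to 2004-07-17 gives 2003-07-17.
Applying '+119 days' to 2003-07-17: counting 119 days forward gives 2003-11-13.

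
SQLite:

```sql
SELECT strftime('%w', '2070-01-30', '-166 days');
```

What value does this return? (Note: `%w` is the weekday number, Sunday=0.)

First apply '-166 days': 2070-01-30 → 2069-08-17.
2069-08-17 is a Saturday; with Sunday=0 that is 6.

6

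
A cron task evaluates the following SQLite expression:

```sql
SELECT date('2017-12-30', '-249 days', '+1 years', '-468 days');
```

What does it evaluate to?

Applying '-249 days' to 2017-12-30: counting 249 days back gives 2017-04-25.
Adding +1 year to 2017-04-25 gives 2018-04-25.
Applying '-468 days' to 2018-04-25: counting 468 days back gives 2017-01-12.

2017-01-12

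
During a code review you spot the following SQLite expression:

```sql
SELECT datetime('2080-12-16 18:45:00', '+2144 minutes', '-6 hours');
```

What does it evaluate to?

2080-12-18 00:29:00

2144 minutes = 35h 44m; +2144 minutes from 2080-12-16 18:45:00 is 2080-12-18 06:29:00 (crosses midnight).
-6 hours from 2080-12-18 06:29:00 is 2080-12-18 00:29:00.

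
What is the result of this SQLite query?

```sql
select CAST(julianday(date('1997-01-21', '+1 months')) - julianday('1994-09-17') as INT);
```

Adding +1 month to 1997-01-21 gives 1997-02-21.
13 days remain in September 1994 after the 17th (30 − 17).
Full months from October 1994 through January 1997 contribute their day counts.
Then 21 days into February 1997.
Total: 13 + 31 + 30 + 31 + 31 + 28 + 31 + 30 + 31 + 30 + 31 + 31 + 30 + 31 + 30 + 31 + 31 + 29 + 31 + 30 + 31 + 30 + 31 + 31 + 30 + 31 + 30 + 31 + 31 + 21 = 888.

888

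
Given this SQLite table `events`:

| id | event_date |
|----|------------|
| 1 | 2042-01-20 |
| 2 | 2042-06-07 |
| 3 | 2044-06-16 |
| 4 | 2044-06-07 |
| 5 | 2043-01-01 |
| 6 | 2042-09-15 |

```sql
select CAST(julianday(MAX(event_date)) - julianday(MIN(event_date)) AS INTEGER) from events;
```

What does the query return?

878

MIN = 2042-01-20, MAX = 2044-06-16.
11 days remain in January 2042 after the 20th (31 − 20).
Full months from February 2042 through May 2044 contribute their day counts.
Then 16 days into June 2044.
Total: 11 + 28 + 31 + 30 + 31 + 30 + 31 + 31 + 30 + 31 + 30 + 31 + 31 + 28 + 31 + 30 + 31 + 30 + 31 + 31 + 30 + 31 + 30 + 31 + 31 + 29 + 31 + 30 + 31 + 16 = 878.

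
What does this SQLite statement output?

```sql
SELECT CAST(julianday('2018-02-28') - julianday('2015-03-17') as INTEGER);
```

1079

14 days remain in March 2015 after the 17th (31 − 17).
Full months from April 2015 through January 2018 contribute their day counts.
Then 28 days into February 2018.
Total: 14 + 30 + 31 + 30 + 31 + 31 + 30 + 31 + 30 + 31 + 31 + 29 + 31 + 30 + 31 + 30 + 31 + 31 + 30 + 31 + 30 + 31 + 31 + 28 + 31 + 30 + 31 + 30 + 31 + 31 + 30 + 31 + 30 + 31 + 31 + 28 = 1079.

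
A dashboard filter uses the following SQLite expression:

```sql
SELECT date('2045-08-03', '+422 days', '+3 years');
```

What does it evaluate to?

2049-09-29

Applying '+422 days' to 2045-08-03: counting 422 days forward gives 2046-09-29.
Adding +3 years to 2046-09-29 gives 2049-09-29.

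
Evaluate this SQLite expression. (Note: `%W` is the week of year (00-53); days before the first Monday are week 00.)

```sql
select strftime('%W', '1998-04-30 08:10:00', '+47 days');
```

First apply '+47 days': 1998-04-30 08:10:00 → 1998-06-16 08:10:00.
1998-06-16 is a Tuesday. SQLite's %W counts Mondays since the year started; the result is 24.

24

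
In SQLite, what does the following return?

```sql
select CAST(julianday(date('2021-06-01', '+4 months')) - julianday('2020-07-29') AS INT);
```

429

Adding +4 months to 2021-06-01 gives 2021-10-01.
2 days remain in July 2020 after the 29th (31 − 29).
Full months from August 2020 through September 2021 contribute their day counts.
Then 1 day into October 2021.
Total: 2 + 31 + 30 + 31 + 30 + 31 + 31 + 28 + 31 + 30 + 31 + 30 + 31 + 31 + 30 + 1 = 429.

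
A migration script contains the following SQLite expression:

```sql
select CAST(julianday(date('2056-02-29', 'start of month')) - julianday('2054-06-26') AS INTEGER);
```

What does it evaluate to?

585

`start of month` rewinds 2056-02-29 to 2056-02-01.
4 days remain in June 2054 after the 26th (30 − 26).
Full months from July 2054 through January 2056 contribute their day counts.
Then 1 day into February 2056.
Total: 4 + 31 + 31 + 30 + 31 + 30 + 31 + 31 + 28 + 31 + 30 + 31 + 30 + 31 + 31 + 30 + 31 + 30 + 31 + 31 + 1 = 585.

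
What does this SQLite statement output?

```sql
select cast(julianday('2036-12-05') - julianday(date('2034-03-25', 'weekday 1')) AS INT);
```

`weekday 1` advances to the next Monday; 2034-03-25 is a Saturday, so it moves forward to 2034-03-27.
4 days remain in March 2034 after the 27th (31 − 27).
Full months from April 2034 through November 2036 contribute their day counts.
Then 5 days into December 2036.
Total: 4 + 30 + 31 + 30 + 31 + 31 + 30 + 31 + 30 + 31 + 31 + 28 + 31 + 30 + 31 + 30 + 31 + 31 + 30 + 31 + 30 + 31 + 31 + 29 + 31 + 30 + 31 + 30 + 31 + 31 + 30 + 31 + 30 + 5 = 984.

984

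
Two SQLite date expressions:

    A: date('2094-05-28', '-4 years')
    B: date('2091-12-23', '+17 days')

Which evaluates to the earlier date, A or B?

A

A = 2090-05-28.
B = 2092-01-09.
A is earlier.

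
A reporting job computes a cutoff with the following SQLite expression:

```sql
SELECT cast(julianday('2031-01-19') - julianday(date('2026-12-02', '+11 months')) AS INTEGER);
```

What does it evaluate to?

1174

Adding +11 months to 2026-12-02 gives 2027-11-02.
28 days remain in November 2027 after the 2nd (30 − 2).
Full months from December 2027 through December 2030 contribute their day counts.
Then 19 days into January 2031.
Total: 28 + 31 + 31 + 29 + 31 + 30 + 31 + 30 + 31 + 31 + 30 + 31 + 30 + 31 + 31 + 28 + 31 + 30 + 31 + 30 + 31 + 31 + 30 + 31 + 30 + 31 + 31 + 28 + 31 + 30 + 31 + 30 + 31 + 31 + 30 + 31 + 30 + 31 + 19 = 1174.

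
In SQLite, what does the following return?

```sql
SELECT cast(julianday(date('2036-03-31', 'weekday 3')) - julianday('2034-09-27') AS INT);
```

553

`weekday 3` advances to the next Wednesday; 2036-03-31 is a Monday, so it moves forward to 2036-04-02.
3 days remain in September 2034 after the 27th (30 − 27).
Full months from October 2034 through March 2036 contribute their day counts.
Then 2 days into April 2036.
Total: 3 + 31 + 30 + 31 + 31 + 28 + 31 + 30 + 31 + 30 + 31 + 31 + 30 + 31 + 30 + 31 + 31 + 29 + 31 + 2 = 553.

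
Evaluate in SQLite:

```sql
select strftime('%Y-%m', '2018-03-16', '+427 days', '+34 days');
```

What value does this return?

First apply '+427 days', '+34 days': 2018-03-16 → 2019-06-20.
`%Y-%m` extracts the year-month: 2019-06.

2019-06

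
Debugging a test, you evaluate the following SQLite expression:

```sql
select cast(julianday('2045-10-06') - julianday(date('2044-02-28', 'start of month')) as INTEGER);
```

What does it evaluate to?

613

`start of month` rewinds 2044-02-28 to 2044-02-01.
28 days remain in February 2044 after the 1st (29 − 1).
Full months from March 2044 through September 2045 contribute their day counts.
Then 6 days into October 2045.
Total: 28 + 31 + 30 + 31 + 30 + 31 + 31 + 30 + 31 + 30 + 31 + 31 + 28 + 31 + 30 + 31 + 30 + 31 + 31 + 30 + 6 = 613.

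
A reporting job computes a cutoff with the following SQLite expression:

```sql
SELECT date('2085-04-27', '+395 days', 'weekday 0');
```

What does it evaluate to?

Applying '+395 days' to 2085-04-27: counting 395 days forward gives 2086-05-27.
`weekday 0` advances to the next Sunday; 2086-05-27 is a Monday, so it moves forward to 2086-06-02.

2086-06-02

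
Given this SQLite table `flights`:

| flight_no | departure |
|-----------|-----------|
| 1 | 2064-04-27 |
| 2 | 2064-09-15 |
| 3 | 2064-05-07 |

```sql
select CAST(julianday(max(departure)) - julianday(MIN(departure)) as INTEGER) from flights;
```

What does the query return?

MIN = 2064-04-27, MAX = 2064-09-15.
3 days remain in April 2064 after the 27th (30 − 27).
May 2064: 31 days.
June 2064: 30 days.
July 2064: 31 days.
August 2064: 31 days.
Then 15 days into September 2064.
Total: 3 + 31 + 30 + 31 + 31 + 15 = 141.

141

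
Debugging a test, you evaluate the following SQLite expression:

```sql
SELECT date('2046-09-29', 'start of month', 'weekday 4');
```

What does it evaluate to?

2046-09-06

`start of month` rewinds 2046-09-29 to 2046-09-01.
`weekday 4` advances to the next Thursday; 2046-09-01 is a Saturday, so it moves forward to 2046-09-06.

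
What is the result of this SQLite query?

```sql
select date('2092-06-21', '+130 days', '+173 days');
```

Applying '+130 days' to 2092-06-21: counting 130 days forward gives 2092-10-29.
Applying '+173 days' to 2092-10-29: counting 173 days forward gives 2093-04-20.

2093-04-20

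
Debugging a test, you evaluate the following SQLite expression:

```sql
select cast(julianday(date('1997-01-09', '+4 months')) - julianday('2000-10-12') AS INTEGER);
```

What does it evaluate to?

-1252

Adding +4 months to 1997-01-09 gives 1997-05-09.
22 days remain in May 1997 after the 9th (31 − 9).
Full months from June 1997 through September 2000 contribute their day counts.
Then 12 days into October 2000.
Total: 22 + 30 + 31 + 31 + 30 + 31 + 30 + 31 + 31 + 28 + 31 + 30 + 31 + 30 + 31 + 31 + 30 + 31 + 30 + 31 + 31 + 28 + 31 + 30 + 31 + 30 + 31 + 31 + 30 + 31 + 30 + 31 + 31 + 29 + 31 + 30 + 31 + 30 + 31 + 31 + 30 + 12 = 1252.
The subtraction is earlier − later, so the result is −1252 → -1252.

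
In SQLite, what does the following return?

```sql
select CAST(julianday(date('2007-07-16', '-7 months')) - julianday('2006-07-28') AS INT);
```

Adding -7 months to 2007-07-16 gives 2006-12-16.
3 days remain in July 2006 after the 28th (31 − 28).
August 2006: 31 days.
September 2006: 30 days.
October 2006: 31 days.
November 2006: 30 days.
Then 16 days into December 2006.
Total: 3 + 31 + 30 + 31 + 30 + 16 = 141.

141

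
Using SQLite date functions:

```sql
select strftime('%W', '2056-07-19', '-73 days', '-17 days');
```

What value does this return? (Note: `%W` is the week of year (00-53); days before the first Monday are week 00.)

First apply '-73 days', '-17 days': 2056-07-19 → 2056-04-20.
2056-04-20 is a Thursday. SQLite's %W counts Mondays since the year started; the result is 16.

16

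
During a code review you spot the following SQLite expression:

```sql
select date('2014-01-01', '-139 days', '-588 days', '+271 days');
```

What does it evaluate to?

Applying '-139 days' to 2014-01-01: counting 139 days back gives 2013-08-15.
Applying '-588 days' to 2013-08-15: counting 588 days back gives 2012-01-05.
Applying '+271 days' to 2012-01-05: counting 271 days forward gives 2012-10-02.

2012-10-02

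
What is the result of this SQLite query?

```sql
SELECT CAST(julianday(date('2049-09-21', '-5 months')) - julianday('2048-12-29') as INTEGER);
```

113

Adding -5 months to 2049-09-21 gives 2049-04-21.
2 days remain in December 2048 after the 29th (31 − 29).
January 2049: 31 days.
February 2049: 28 days.
March 2049: 31 days.
Then 21 days into April 2049.
Total: 2 + 31 + 28 + 31 + 21 = 113.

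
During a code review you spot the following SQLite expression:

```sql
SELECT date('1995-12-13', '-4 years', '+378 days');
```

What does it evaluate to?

Adding -4 years to 1995-12-13 gives 1991-12-13.
Applying '+378 days' to 1991-12-13: counting 378 days forward gives 1992-12-25.

1992-12-25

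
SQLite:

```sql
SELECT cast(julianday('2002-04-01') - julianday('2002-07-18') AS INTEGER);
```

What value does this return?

-108

29 days remain in April 2002 after the 1st (30 − 1).
May 2002: 31 days.
June 2002: 30 days.
Then 18 days into July 2002.
Total: 29 + 31 + 30 + 18 = 108.
The subtraction is earlier − later, so the result is −108 → -108.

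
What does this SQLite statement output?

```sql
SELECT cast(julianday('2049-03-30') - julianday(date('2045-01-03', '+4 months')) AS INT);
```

1427

Adding +4 months to 2045-01-03 gives 2045-05-03.
28 days remain in May 2045 after the 3rd (31 − 3).
Full months from June 2045 through February 2049 contribute their day counts.
Then 30 days into March 2049.
Total: 28 + 30 + 31 + 31 + 30 + 31 + 30 + 31 + 31 + 28 + 31 + 30 + 31 + 30 + 31 + 31 + 30 + 31 + 30 + 31 + 31 + 28 + 31 + 30 + 31 + 30 + 31 + 31 + 30 + 31 + 30 + 31 + 31 + 29 + 31 + 30 + 31 + 30 + 31 + 31 + 30 + 31 + 30 + 31 + 31 + 28 + 30 = 1427.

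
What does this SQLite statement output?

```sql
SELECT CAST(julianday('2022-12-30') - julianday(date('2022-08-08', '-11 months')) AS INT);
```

Adding -11 months to 2022-08-08 gives 2021-09-08.
22 days remain in September 2021 after the 8th (30 − 8).
Full months from October 2021 through November 2022 contribute their day counts.
Then 30 days into December 2022.
Total: 22 + 31 + 30 + 31 + 31 + 28 + 31 + 30 + 31 + 30 + 31 + 31 + 30 + 31 + 30 + 30 = 478.

478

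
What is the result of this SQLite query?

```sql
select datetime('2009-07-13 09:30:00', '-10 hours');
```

2009-07-12 23:30:00

-10 hours from 2009-07-13 09:30:00 is 2009-07-12 23:30:00 (crosses midnight).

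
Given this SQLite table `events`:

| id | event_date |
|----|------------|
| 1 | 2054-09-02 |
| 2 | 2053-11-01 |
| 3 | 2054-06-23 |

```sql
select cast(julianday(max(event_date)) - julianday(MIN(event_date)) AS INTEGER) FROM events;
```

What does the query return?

305

MIN = 2053-11-01, MAX = 2054-09-02.
29 days remain in November 2053 after the 1st (30 − 1).
Full months from December 2053 through August 2054 contribute their day counts.
Then 2 days into September 2054.
Total: 29 + 31 + 31 + 28 + 31 + 30 + 31 + 30 + 31 + 31 + 2 = 305.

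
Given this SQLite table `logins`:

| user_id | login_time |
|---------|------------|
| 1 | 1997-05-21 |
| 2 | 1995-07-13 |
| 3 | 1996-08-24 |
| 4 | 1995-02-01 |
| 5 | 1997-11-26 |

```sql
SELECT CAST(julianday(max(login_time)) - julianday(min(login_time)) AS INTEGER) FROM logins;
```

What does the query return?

MIN = 1995-02-01, MAX = 1997-11-26.
27 days remain in February 1995 after the 1st (28 − 1).
Full months from March 1995 through October 1997 contribute their day counts.
Then 26 days into November 1997.
Total: 27 + 31 + 30 + 31 + 30 + 31 + 31 + 30 + 31 + 30 + 31 + 31 + 29 + 31 + 30 + 31 + 30 + 31 + 31 + 30 + 31 + 30 + 31 + 31 + 28 + 31 + 30 + 31 + 30 + 31 + 31 + 30 + 31 + 26 = 1029.

1029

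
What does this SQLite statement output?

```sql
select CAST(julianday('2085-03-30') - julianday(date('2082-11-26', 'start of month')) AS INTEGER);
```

`start of month` rewinds 2082-11-26 to 2082-11-01.
29 days remain in November 2082 after the 1st (30 − 1).
Full months from December 2082 through February 2085 contribute their day counts.
Then 30 days into March 2085.
Total: 29 + 31 + 31 + 28 + 31 + 30 + 31 + 30 + 31 + 31 + 30 + 31 + 30 + 31 + 31 + 29 + 31 + 30 + 31 + 30 + 31 + 31 + 30 + 31 + 30 + 31 + 31 + 28 + 30 = 880.

880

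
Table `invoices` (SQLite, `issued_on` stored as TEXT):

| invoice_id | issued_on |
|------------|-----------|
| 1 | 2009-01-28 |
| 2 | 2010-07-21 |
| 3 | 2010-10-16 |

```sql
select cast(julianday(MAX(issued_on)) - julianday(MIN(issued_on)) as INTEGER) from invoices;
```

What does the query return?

MIN = 2009-01-28, MAX = 2010-10-16.
3 days remain in January 2009 after the 28th (31 − 28).
Full months from February 2009 through September 2010 contribute their day counts.
Then 16 days into October 2010.
Total: 3 + 28 + 31 + 30 + 31 + 30 + 31 + 31 + 30 + 31 + 30 + 31 + 31 + 28 + 31 + 30 + 31 + 30 + 31 + 31 + 30 + 16 = 626.

626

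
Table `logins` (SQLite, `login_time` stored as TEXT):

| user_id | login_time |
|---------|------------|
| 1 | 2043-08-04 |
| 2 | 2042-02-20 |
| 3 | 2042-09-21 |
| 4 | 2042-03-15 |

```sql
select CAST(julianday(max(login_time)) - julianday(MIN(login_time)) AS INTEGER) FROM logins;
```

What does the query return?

530

MIN = 2042-02-20, MAX = 2043-08-04.
8 days remain in February 2042 after the 20th (28 − 20).
Full months from March 2042 through July 2043 contribute their day counts.
Then 4 days into August 2043.
Total: 8 + 31 + 30 + 31 + 30 + 31 + 31 + 30 + 31 + 30 + 31 + 31 + 28 + 31 + 30 + 31 + 30 + 31 + 4 = 530.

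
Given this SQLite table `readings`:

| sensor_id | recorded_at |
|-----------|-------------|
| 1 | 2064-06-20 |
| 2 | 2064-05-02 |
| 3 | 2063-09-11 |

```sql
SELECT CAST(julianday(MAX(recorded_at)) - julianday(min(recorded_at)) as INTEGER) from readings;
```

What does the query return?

283

MIN = 2063-09-11, MAX = 2064-06-20.
19 days remain in September 2063 after the 11th (30 − 11).
Full months from October 2063 through May 2064 contribute their day counts.
Then 20 days into June 2064.
Total: 19 + 31 + 30 + 31 + 31 + 29 + 31 + 30 + 31 + 20 = 283.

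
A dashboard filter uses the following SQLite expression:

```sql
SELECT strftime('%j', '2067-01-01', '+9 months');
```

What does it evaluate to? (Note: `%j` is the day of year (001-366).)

274

First apply '+9 months': 2067-01-01 → 2067-10-01.
Day-of-year for 2067-10-01: days since 2067-01-01 inclusive = 274, zero-padded to 274.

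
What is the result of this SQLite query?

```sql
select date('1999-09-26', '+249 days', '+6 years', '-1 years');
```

Applying '+249 days' to 1999-09-26: counting 249 days forward gives 2000-06-01.
Adding +6 years to 2000-06-01 gives 2006-06-01.
Adding -1 year to 2006-06-01 gives 2005-06-01.

2005-06-01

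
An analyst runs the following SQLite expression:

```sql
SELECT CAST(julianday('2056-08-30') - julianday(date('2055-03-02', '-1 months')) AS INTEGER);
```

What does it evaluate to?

Adding -1 month to 2055-03-02 gives 2055-02-02.
26 days remain in February 2055 after the 2nd (28 − 2).
Full months from March 2055 through July 2056 contribute their day counts.
Then 30 days into August 2056.
Total: 26 + 31 + 30 + 31 + 30 + 31 + 31 + 30 + 31 + 30 + 31 + 31 + 29 + 31 + 30 + 31 + 30 + 31 + 30 = 575.

575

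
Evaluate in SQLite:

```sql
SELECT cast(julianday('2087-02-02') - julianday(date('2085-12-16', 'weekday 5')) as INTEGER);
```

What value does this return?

`weekday 5` advances to the next Friday; 2085-12-16 is a Sunday, so it moves forward to 2085-12-21.
10 days remain in December 2085 after the 21st (31 − 21).
Full months from January 2086 through January 2087 contribute their day counts.
Then 2 days into February 2087.
Total: 10 + 31 + 28 + 31 + 30 + 31 + 30 + 31 + 31 + 30 + 31 + 30 + 31 + 31 + 2 = 408.

408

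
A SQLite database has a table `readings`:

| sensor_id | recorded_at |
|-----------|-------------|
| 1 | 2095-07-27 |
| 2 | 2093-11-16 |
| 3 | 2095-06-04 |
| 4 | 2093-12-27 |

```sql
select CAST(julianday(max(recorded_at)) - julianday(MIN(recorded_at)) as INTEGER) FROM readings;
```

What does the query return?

MIN = 2093-11-16, MAX = 2095-07-27.
14 days remain in November 2093 after the 16th (30 − 16).
Full months from December 2093 through June 2095 contribute their day counts.
Then 27 days into July 2095.
Total: 14 + 31 + 31 + 28 + 31 + 30 + 31 + 30 + 31 + 31 + 30 + 31 + 30 + 31 + 31 + 28 + 31 + 30 + 31 + 30 + 27 = 618.

618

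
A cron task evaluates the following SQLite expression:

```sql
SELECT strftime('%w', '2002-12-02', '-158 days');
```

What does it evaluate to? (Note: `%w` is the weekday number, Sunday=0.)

4

First apply '-158 days': 2002-12-02 → 2002-06-27.
2002-06-27 is a Thursday; with Sunday=0 that is 4.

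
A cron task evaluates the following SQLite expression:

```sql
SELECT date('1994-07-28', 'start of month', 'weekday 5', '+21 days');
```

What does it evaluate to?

1994-07-22

`start of month` rewinds 1994-07-28 to 1994-07-01.
`weekday 5` advances to the next Friday; 1994-07-01 is already a Friday, so it stays at 1994-07-01.
Advancing 21 more days within July lands on 1994-07-22.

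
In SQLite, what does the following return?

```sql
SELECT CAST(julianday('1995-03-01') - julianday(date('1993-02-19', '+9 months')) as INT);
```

467

Adding +9 months to 1993-02-19 gives 1993-11-19.
11 days remain in November 1993 after the 19th (30 − 19).
Full months from December 1993 through February 1995 contribute their day counts.
Then 1 day into March 1995.
Total: 11 + 31 + 31 + 28 + 31 + 30 + 31 + 30 + 31 + 31 + 30 + 31 + 30 + 31 + 31 + 28 + 1 = 467.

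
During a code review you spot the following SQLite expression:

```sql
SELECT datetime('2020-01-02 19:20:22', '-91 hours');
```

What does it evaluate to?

2019-12-30 00:20:22

-91 hours from 2020-01-02 19:20:22 is 2019-12-30 00:20:22 (crosses midnight).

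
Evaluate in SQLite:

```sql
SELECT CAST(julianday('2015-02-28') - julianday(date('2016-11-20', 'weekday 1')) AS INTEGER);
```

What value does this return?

-632

`weekday 1` advances to the next Monday; 2016-11-20 is a Sunday, so it moves forward to 2016-11-21.
0 days remain in February 2015 after the 28th (28 − 28).
Full months from March 2015 through October 2016 contribute their day counts.
Then 21 days into November 2016.
Total: 0 + 31 + 30 + 31 + 30 + 31 + 31 + 30 + 31 + 30 + 31 + 31 + 29 + 31 + 30 + 31 + 30 + 31 + 31 + 30 + 31 + 21 = 632.
The subtraction is earlier − later, so the result is −632 → -632.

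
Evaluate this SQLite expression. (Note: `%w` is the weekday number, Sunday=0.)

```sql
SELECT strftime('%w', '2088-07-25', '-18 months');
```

First apply '-18 months': 2088-07-25 → 2087-01-25.
2087-01-25 is a Saturday; with Sunday=0 that is 6.

6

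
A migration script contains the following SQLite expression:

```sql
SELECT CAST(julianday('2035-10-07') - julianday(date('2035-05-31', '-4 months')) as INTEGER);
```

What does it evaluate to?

249

Adding -4 months to 2035-05-31 gives 2035-01-31.
0 days remain in January 2035 after the 31st (31 − 31).
Full months from February 2035 through September 2035 contribute their day counts.
Then 7 days into October 2035.
Total: 0 + 28 + 31 + 30 + 31 + 30 + 31 + 31 + 30 + 7 = 249.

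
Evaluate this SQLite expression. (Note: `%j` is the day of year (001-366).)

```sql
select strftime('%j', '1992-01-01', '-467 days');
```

264

First apply '-467 days': 1992-01-01 → 1990-09-21.
Day-of-year for 1990-09-21: days since 1990-01-01 inclusive = 264, zero-padded to 264.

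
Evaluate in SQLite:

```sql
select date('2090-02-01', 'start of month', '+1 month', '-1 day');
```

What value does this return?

`start of month` rewinds 2090-02-01 to 2090-02-01.
Adding +1 month to 2090-02-01 gives 2090-03-01.
Going back 1 day from 2090-03-01 reaches 2090-02-28 (last day of February, 28 days).

2090-02-28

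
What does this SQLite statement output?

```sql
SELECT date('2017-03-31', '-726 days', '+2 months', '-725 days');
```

2013-06-10

Applying '-726 days' to 2017-03-31: counting 726 days back gives 2015-04-05.
Adding +2 months to 2015-04-05 gives 2015-06-05.
Applying '-725 days' to 2015-06-05: counting 725 days back gives 2013-06-10.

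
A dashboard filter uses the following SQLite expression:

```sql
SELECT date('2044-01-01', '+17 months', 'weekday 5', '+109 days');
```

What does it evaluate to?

Adding +17 months to 2044-01-01 gives 2045-06-01.
`weekday 5` advances to the next Friday; 2045-06-01 is a Thursday, so it moves forward to 2045-06-02.
Applying '+109 days' to 2045-06-02: counting 109 days forward gives 2045-09-19.

2045-09-19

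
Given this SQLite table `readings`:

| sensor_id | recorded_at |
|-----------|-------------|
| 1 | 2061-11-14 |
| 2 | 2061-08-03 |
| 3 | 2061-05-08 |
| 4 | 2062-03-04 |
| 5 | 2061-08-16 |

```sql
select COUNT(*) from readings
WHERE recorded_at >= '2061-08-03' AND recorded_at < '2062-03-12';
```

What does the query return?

4

Rows in [2061-08-03, 2062-03-12): 2061-11-14, 2061-08-03, 2062-03-04, 2061-08-16 → 4 rows.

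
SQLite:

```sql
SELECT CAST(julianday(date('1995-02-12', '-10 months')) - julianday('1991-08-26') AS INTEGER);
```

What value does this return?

960

Adding -10 months to 1995-02-12 gives 1994-04-12.
5 days remain in August 1991 after the 26th (31 − 26).
Full months from September 1991 through March 1994 contribute their day counts.
Then 12 days into April 1994.
Total: 5 + 30 + 31 + 30 + 31 + 31 + 29 + 31 + 30 + 31 + 30 + 31 + 31 + 30 + 31 + 30 + 31 + 31 + 28 + 31 + 30 + 31 + 30 + 31 + 31 + 30 + 31 + 30 + 31 + 31 + 28 + 31 + 12 = 960.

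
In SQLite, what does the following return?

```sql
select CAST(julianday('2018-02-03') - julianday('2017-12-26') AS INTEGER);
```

39

5 days remain in December 2017 after the 26th (31 − 26).
January 2018: 31 days.
Then 3 days into February 2018.
Total: 5 + 31 + 3 = 39.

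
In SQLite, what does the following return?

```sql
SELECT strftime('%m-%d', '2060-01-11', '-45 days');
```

11-27

First apply '-45 days': 2060-01-11 → 2059-11-27.
`%m-%d` extracts the month-day: 11-27.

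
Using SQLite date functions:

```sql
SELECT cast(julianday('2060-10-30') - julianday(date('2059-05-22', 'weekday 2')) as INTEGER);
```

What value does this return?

`weekday 2` advances to the next Tuesday; 2059-05-22 is a Thursday, so it moves forward to 2059-05-27.
4 days remain in May 2059 after the 27th (31 − 27).
Full months from June 2059 through September 2060 contribute their day counts.
Then 30 days into October 2060.
Total: 4 + 30 + 31 + 31 + 30 + 31 + 30 + 31 + 31 + 29 + 31 + 30 + 31 + 30 + 31 + 31 + 30 + 30 = 522.

522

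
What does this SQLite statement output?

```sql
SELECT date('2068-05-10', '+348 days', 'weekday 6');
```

2069-04-27

Applying '+348 days' to 2068-05-10: counting 348 days forward gives 2069-04-23.
`weekday 6` advances to the next Saturday; 2069-04-23 is a Tuesday, so it moves forward to 2069-04-27.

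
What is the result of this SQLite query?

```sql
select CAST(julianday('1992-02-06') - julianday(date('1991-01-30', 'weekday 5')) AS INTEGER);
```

370

`weekday 5` advances to the next Friday; 1991-01-30 is a Wednesday, so it moves forward to 1991-02-01.
27 days remain in February 1991 after the 1st (28 − 1).
Full months from March 1991 through January 1992 contribute their day counts.
Then 6 days into February 1992.
Total: 27 + 31 + 30 + 31 + 30 + 31 + 31 + 30 + 31 + 30 + 31 + 31 + 6 = 370.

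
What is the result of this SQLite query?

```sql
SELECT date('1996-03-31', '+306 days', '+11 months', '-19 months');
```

1996-05-31

Applying '+306 days' to 1996-03-31: counting 306 days forward gives 1997-01-31.
Adding +11 months to 1997-01-31 gives 1997-12-31.
Adding -19 months to 1997-12-31 gives 1996-05-31.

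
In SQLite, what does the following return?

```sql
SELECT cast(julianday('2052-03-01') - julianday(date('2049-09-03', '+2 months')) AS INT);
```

Adding +2 months to 2049-09-03 gives 2049-11-03.
27 days remain in November 2049 after the 3rd (30 − 3).
Full months from December 2049 through February 2052 contribute their day counts.
Then 1 day into March 2052.
Total: 27 + 31 + 31 + 28 + 31 + 30 + 31 + 30 + 31 + 31 + 30 + 31 + 30 + 31 + 31 + 28 + 31 + 30 + 31 + 30 + 31 + 31 + 30 + 31 + 30 + 31 + 31 + 29 + 1 = 849.

849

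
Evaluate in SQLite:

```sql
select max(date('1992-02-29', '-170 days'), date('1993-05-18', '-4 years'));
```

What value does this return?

date('1992-02-29', '-170 days') → 1991-09-12.
date('1993-05-18', '-4 years') → 1989-05-18.
Later of the two is 1991-09-12.

1991-09-12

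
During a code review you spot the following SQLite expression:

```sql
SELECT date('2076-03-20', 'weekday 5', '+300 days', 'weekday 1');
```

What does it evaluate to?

2077-01-18

`weekday 5` advances to the next Friday; 2076-03-20 is already a Friday, so it stays at 2076-03-20.
Applying '+300 days' to 2076-03-20: counting 300 days forward gives 2077-01-14.
`weekday 1` advances to the next Monday; 2077-01-14 is a Thursday, so it moves forward to 2077-01-18.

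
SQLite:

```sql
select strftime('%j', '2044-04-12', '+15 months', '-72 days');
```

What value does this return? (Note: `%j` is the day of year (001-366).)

121

First apply '+15 months', '-72 days': 2044-04-12 → 2045-05-01.
Day-of-year for 2045-05-01: days since 2045-01-01 inclusive = 121, zero-padded to 121.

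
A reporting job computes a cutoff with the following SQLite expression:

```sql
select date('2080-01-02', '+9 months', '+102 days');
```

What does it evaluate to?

2081-01-12

Adding +9 months to 2080-01-02 gives 2080-10-02.
Applying '+102 days' to 2080-10-02: counting 102 days forward gives 2081-01-12.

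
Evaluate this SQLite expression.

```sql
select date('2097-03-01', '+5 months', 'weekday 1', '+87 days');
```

2097-10-31

Adding +5 months to 2097-03-01 gives 2097-08-01.
`weekday 1` advances to the next Monday; 2097-08-01 is a Thursday, so it moves forward to 2097-08-05.
Applying '+87 days' to 2097-08-05: counting 87 days forward gives 2097-10-31.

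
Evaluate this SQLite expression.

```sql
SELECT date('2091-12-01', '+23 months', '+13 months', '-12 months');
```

2093-12-01

Adding +23 months to 2091-12-01 gives 2093-11-01.
Adding +13 months to 2093-11-01 gives 2094-12-01.
Adding -12 months to 2094-12-01 gives 2093-12-01.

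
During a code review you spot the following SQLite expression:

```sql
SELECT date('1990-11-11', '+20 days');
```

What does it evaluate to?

1990-12-01

November 1990 has 30 days; 19 remain after the 11th, so 20 days reach 1990-12-01.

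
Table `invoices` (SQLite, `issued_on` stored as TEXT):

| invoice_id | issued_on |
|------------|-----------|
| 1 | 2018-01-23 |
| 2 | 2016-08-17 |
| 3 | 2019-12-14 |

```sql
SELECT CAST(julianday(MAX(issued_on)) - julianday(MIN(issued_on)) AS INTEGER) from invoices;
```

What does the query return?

MIN = 2016-08-17, MAX = 2019-12-14.
14 days remain in August 2016 after the 17th (31 − 17).
Full months from September 2016 through November 2019 contribute their day counts.
Then 14 days into December 2019.
Total: 14 + 30 + 31 + 30 + 31 + 31 + 28 + 31 + 30 + 31 + 30 + 31 + 31 + 30 + 31 + 30 + 31 + 31 + 28 + 31 + 30 + 31 + 30 + 31 + 31 + 30 + 31 + 30 + 31 + 31 + 28 + 31 + 30 + 31 + 30 + 31 + 31 + 30 + 31 + 30 + 14 = 1214.

1214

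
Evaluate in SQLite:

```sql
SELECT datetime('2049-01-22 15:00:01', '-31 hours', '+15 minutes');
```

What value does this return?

2049-01-21 08:15:01

-31 hours from 2049-01-22 15:00:01 is 2049-01-21 08:00:01 (crosses midnight).
+15 minutes from 2049-01-21 08:00:01 is 2049-01-21 08:15:01.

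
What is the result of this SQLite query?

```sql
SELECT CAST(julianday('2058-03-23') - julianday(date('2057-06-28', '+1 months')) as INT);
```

238

Adding +1 month to 2057-06-28 gives 2057-07-28.
3 days remain in July 2057 after the 28th (31 − 28).
Full months from August 2057 through February 2058 contribute their day counts.
Then 23 days into March 2058.
Total: 3 + 31 + 30 + 31 + 30 + 31 + 31 + 28 + 23 = 238.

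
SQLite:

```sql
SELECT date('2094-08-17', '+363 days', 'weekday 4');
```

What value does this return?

2095-08-18

Applying '+363 days' to 2094-08-17: counting 363 days forward gives 2095-08-15.
`weekday 4` advances to the next Thursday; 2095-08-15 is a Monday, so it moves forward to 2095-08-18.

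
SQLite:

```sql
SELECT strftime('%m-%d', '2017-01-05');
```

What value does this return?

`%m-%d` extracts the month-day: 01-05.

01-05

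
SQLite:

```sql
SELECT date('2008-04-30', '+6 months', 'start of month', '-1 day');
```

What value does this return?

2008-09-30

Adding +6 months to 2008-04-30 gives 2008-10-30.
`start of month` rewinds 2008-10-30 to 2008-10-01.
Going back 1 day from 2008-10-01 reaches 2008-09-30 (last day of September, 30 days).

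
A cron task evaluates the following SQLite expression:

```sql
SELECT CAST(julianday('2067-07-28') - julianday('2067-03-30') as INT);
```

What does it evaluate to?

120

1 day remains in March 2067 after the 30th (31 − 30).
April 2067: 30 days.
May 2067: 31 days.
June 2067: 30 days.
Then 28 days into July 2067.
Total: 1 + 30 + 31 + 30 + 28 = 120.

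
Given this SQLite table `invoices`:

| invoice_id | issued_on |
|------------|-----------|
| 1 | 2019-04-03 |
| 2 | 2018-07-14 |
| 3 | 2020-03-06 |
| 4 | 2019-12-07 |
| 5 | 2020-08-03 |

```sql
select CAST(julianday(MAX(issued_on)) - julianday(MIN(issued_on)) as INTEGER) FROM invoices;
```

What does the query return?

MIN = 2018-07-14, MAX = 2020-08-03.
17 days remain in July 2018 after the 14th (31 − 14).
Full months from August 2018 through July 2020 contribute their day counts.
Then 3 days into August 2020.
Total: 17 + 31 + 30 + 31 + 30 + 31 + 31 + 28 + 31 + 30 + 31 + 30 + 31 + 31 + 30 + 31 + 30 + 31 + 31 + 29 + 31 + 30 + 31 + 30 + 31 + 3 = 751.

751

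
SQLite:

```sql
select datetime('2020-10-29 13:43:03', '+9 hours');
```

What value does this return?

2020-10-29 22:43:03

+9 hours from 2020-10-29 13:43:03 is 2020-10-29 22:43:03.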